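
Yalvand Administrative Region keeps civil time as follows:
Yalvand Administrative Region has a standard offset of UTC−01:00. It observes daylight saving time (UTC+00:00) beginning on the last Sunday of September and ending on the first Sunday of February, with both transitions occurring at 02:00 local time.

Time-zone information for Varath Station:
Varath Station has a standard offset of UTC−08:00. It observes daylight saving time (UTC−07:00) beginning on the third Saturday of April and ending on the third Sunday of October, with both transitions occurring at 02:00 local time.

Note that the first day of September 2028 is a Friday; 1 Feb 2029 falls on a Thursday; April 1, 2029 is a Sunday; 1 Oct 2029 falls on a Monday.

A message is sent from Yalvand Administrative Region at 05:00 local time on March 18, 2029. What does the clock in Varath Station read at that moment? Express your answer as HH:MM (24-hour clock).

1 September 2028 is a Friday, so Sundays fall on 3, 10, 17, 24; the last is September 24.
1 February 2029 is a Thursday, so the first Sunday is February 4.
Daylight saving runs 24 September 2028 – 4 February 2029; March 18, 2029 is outside that window, so Yalvand Administrative Region is on standard time at UTC−01:00.
05:00 Yalvand Administrative Region + 1h = 06:00 UTC.
1 April 2029 is a Sunday, so the first Saturday is April 7 and the third is April 21.
1 October 2029 is a Monday, so the first Sunday is October 7 and the third is October 21.
At the standard offset (UTC−08:00), 06:00 UTC − 8h = 22:00 Varath Station standard time (rolling into the previous day, 17 March 2029).
The standard-time date in Varath Station, March 17, 2029, is outside the daylight-saving period (21 April – 21 October), so Varath Station is on standard time, UTC−08:00.
06:00 UTC − 8h = 22:00 Varath Station (rolling into the previous day, 17 March 2029).

22:00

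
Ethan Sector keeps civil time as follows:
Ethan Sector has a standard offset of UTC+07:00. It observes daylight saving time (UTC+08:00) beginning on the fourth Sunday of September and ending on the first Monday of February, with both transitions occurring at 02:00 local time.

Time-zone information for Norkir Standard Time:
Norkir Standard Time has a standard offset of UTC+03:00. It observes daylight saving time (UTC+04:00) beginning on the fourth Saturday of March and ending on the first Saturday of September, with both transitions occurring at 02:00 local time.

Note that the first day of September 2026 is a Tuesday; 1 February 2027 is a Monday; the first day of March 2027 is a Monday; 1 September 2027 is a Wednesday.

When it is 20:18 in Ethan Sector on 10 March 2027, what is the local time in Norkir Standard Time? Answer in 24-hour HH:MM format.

1 September 2026 is a Tuesday, so the first Sunday is September 6 and the fourth is September 27.
1 February 2027 is a Monday, so the first Monday is February 1.
10 March 2027 does not fall between 27 September 2026 and 1 February 2027, so daylight saving is not in effect and Ethan Sector is at UTC+07:00.
20:18 Ethan Sector − 7h = 13:18 UTC.
1 March 2027 is a Monday, so the first Saturday is March 6 and the fourth is March 27.
1 September 2027 is a Wednesday, so the first Saturday is September 4.
At the standard offset (UTC+03:00), 13:18 UTC + 3h = 16:18 Norkir Standard Time standard time.
Daylight saving runs 27 March – 4 September; the standard-time date in Norkir Standard Time, 10 March 2027, is outside that window, so Norkir Standard Time is on standard time at UTC+03:00.
13:18 UTC + 3h = 16:18 Norkir Standard Time.

16:18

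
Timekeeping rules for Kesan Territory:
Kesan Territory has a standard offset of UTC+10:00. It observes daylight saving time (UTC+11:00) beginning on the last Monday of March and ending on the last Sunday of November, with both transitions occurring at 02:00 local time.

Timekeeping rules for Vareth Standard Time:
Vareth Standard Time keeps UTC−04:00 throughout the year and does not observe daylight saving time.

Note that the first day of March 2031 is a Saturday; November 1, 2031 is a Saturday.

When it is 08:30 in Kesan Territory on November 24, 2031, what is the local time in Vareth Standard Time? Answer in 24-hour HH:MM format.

17:30

1 March 2031 is a Saturday, so Mondays fall on 3, 10, 17, 24, 31; the last is March 31.
1 November 2031 is a Saturday, so Sundays fall on 2, 9, 16, 23, 30; the last is November 30.
November 24, 2031 falls between 31 March and 30 November, so daylight saving is in effect and Kesan Territory is at UTC+11:00.
08:30 Kesan Territory − 11h = 21:30 UTC (rolling into the previous day, 23 November 2031).
Vareth Standard Time has no daylight saving, so its offset is UTC−04:00 year-round.
21:30 UTC − 4h = 17:30 Vareth Standard Time.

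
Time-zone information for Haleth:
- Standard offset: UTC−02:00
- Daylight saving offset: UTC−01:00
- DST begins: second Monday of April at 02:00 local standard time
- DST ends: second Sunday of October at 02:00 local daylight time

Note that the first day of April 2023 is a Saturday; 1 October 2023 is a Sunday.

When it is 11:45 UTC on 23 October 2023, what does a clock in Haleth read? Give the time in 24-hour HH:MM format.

09:45

1 April 2023 is a Saturday, so the first Monday is April 3 and the second is April 10.
1 October 2023 is a Sunday, so the first Sunday is October 1 and the second is October 8.
At the standard offset (UTC−02:00), 11:45 UTC − 2h = 09:45 Haleth standard time.
Daylight saving runs 10 April – 8 October; the standard-time date in Haleth, 23 October 2023, is outside that window, so Haleth is on standard time at UTC−02:00.
11:45 UTC − 2h = 09:45 local.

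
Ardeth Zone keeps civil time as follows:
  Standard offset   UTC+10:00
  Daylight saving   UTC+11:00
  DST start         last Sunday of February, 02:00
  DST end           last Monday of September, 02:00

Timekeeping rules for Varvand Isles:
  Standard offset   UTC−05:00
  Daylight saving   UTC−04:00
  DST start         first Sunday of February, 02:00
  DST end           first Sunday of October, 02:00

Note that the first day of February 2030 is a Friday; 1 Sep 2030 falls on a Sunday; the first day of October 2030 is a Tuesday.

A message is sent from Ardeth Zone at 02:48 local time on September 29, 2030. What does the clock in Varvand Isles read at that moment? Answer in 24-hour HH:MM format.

11:48

1 February 2030 is a Friday, so Sundays fall on 3, 10, 17, 24; the last is February 24.
1 September 2030 is a Sunday, so Mondays fall on 2, 9, 16, 23, 30; the last is September 30.
September 29, 2030 falls between 24 February and 30 September, so daylight saving is in effect and Ardeth Zone is at UTC+11:00.
02:48 Ardeth Zone − 11h = 15:48 UTC (rolling into the previous day, 28 September 2030).
1 February 2030 is a Friday, so the first Sunday is February 3.
1 October 2030 is a Tuesday, so the first Sunday is October 6.
At the standard offset (UTC−05:00), 15:48 UTC − 5h = 10:48 Varvand Isles standard time.
The standard-time date in Varvand Isles, September 28, 2030, lies within the daylight-saving period (3 February – 6 October), so Varvand Isles is on daylight time, UTC−04:00.
15:48 UTC − 4h = 11:48 Varvand Isles.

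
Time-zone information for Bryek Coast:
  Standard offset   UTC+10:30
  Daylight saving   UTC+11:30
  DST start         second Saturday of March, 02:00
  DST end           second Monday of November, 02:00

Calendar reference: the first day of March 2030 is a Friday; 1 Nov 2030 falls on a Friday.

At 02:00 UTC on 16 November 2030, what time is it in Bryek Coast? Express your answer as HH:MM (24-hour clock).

1 March 2030 is a Friday, so the first Saturday is March 2 and the second is March 9.
1 November 2030 is a Friday, so the first Monday is November 4 and the second is November 11.
At the standard offset (UTC+10:30), 02:00 UTC + 10h30m = 12:30 Bryek Coast standard time.
The standard-time date in Bryek Coast, 16 November 2030, is outside the daylight-saving period (9 March – 11 November), so Bryek Coast is on standard time, UTC+10:30.
02:00 UTC + 10h30m = 12:30 local.

12:30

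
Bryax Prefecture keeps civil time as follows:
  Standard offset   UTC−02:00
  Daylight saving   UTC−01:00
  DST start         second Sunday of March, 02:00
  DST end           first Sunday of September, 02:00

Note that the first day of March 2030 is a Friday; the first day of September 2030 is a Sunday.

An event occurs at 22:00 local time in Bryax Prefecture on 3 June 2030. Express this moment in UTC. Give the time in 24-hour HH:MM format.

1 March 2030 is a Friday, so the first Sunday is March 3 and the second is March 10.
1 September 2030 is a Sunday, so the first Sunday is September 1.
3 June 2030 falls between 10 March and 1 September, so daylight saving is in effect and Bryax Prefecture is at UTC−01:00.
22:00 local + 1h = 23:00 UTC.

23:00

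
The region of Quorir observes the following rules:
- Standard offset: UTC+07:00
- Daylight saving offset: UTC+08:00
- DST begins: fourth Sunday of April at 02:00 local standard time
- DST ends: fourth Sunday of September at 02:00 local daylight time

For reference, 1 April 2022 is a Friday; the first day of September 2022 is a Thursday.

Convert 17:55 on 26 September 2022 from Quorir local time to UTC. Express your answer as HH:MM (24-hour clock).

10:55

1 April 2022 is a Friday, so the first Sunday is April 3 and the fourth is April 24.
1 September 2022 is a Thursday, so the first Sunday is September 4 and the fourth is September 25.
Daylight saving runs 24 April – 25 September; 26 September 2022 is outside that window, so Quorir is on standard time at UTC+07:00.
17:55 local − 7h = 10:55 UTC.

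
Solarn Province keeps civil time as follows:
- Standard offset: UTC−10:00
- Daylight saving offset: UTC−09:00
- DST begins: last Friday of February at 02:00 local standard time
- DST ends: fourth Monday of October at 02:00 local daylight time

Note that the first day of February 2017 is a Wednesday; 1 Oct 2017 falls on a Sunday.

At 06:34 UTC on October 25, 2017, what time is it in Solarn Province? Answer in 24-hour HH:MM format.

1 February 2017 is a Wednesday, so Fridays fall on 3, 10, 17, 24; the last is February 24.
1 October 2017 is a Sunday, so the first Monday is October 2 and the fourth is October 23.
At the standard offset (UTC−10:00), 06:34 UTC − 10h = 20:34 Solarn Province standard time (rolling into the previous day, 24 October 2017).
The standard-time date in Solarn Province, October 24, 2017, does not fall between 24 February and 23 October, so daylight saving is not in effect and Solarn Province is at UTC−10:00.
06:34 UTC − 10h = 20:34 local (rolling into the previous day, 24 October 2017).

20:34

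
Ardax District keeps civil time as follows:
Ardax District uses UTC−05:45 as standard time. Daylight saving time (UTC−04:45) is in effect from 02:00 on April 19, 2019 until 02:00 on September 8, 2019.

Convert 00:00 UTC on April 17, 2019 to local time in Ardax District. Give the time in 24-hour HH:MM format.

At the standard offset (UTC−05:45), 00:00 UTC − 5h45m = 18:15 Ardax District standard time (rolling into the previous day, 16 April 2019).
The standard-time date in Ardax District, April 16, 2019, does not fall between 19 April and 8 September, so daylight saving is not in effect and Ardax District is at UTC−05:45.
00:00 UTC − 5h45m = 18:15 local (rolling into the previous day, 16 April 2019).

18:15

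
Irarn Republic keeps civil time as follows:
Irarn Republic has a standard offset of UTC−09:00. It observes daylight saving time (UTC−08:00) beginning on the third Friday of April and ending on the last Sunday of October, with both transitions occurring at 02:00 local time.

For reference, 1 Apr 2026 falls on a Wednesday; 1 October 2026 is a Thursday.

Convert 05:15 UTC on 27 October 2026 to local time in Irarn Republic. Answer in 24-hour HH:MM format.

1 April 2026 is a Wednesday, so the first Friday is April 3 and the third is April 17.
1 October 2026 is a Thursday, so Sundays fall on 4, 11, 18, 25; the last is October 25.
At the standard offset (UTC−09:00), 05:15 UTC − 9h = 20:15 Irarn Republic standard time (rolling into the previous day, 26 October 2026).
The standard-time date in Irarn Republic, 26 October 2026, is outside the daylight-saving period (17 April – 25 October), so Irarn Republic is on standard time, UTC−09:00.
05:15 UTC − 9h = 20:15 local (rolling into the previous day, 26 October 2026).

20:15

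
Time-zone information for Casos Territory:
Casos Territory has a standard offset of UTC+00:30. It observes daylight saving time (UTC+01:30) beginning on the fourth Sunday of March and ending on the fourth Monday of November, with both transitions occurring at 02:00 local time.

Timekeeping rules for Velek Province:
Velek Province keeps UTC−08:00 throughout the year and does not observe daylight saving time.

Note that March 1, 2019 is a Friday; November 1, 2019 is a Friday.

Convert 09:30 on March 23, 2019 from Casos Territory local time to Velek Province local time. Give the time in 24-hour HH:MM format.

01:00

1 March 2019 is a Friday, so the first Sunday is March 3 and the fourth is March 24.
1 November 2019 is a Friday, so the first Monday is November 4 and the fourth is November 25.
March 23, 2019 is outside the daylight-saving period (24 March – 25 November), so Casos Territory is on standard time, UTC+00:30.
09:30 Casos Territory − 0h30m = 09:00 UTC.
Velek Province has no daylight saving, so its offset is UTC−08:00 year-round.
09:00 UTC − 8h = 01:00 Velek Province.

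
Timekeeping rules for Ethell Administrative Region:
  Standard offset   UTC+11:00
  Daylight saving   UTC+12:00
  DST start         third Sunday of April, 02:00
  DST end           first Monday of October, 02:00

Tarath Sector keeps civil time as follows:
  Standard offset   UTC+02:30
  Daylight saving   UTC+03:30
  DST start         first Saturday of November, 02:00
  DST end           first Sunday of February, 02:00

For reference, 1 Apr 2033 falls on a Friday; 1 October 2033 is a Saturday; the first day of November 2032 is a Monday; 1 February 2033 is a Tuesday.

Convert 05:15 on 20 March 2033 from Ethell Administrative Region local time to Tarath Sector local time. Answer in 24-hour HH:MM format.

20:45

1 April 2033 is a Friday, so the first Sunday is April 3 and the third is April 17.
1 October 2033 is a Saturday, so the first Monday is October 3.
20 March 2033 is outside the daylight-saving period (17 April – 3 October), so Ethell Administrative Region is on standard time, UTC+11:00.
05:15 Ethell Administrative Region − 11h = 18:15 UTC (rolling into the previous day, 19 March 2033).
1 November 2032 is a Monday, so the first Saturday is November 6.
1 February 2033 is a Tuesday, so the first Sunday is February 6.
At the standard offset (UTC+02:30), 18:15 UTC + 2h30m = 20:45 Tarath Sector standard time.
Daylight saving runs 6 November 2032 – 6 February 2033; the standard-time date in Tarath Sector, 19 March 2033, is outside that window, so Tarath Sector is on standard time at UTC+02:30.
18:15 UTC + 2h30m = 20:45 Tarath Sector.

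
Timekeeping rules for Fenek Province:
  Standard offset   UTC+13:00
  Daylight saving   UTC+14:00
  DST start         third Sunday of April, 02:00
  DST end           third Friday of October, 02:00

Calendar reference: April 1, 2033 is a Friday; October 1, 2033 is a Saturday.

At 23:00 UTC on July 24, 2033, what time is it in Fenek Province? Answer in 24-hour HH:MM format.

1 April 2033 is a Friday, so the first Sunday is April 3 and the third is April 17.
1 October 2033 is a Saturday, so the first Friday is October 7 and the third is October 21.
At the standard offset (UTC+13:00), 23:00 UTC + 13h = 12:00 Fenek Province standard time (rolling into the next day, 25 July 2033).
Daylight saving runs 17 April – 21 October; the standard-time date in Fenek Province, July 25, 2033, is inside that window, so Fenek Province is at UTC+14:00.
23:00 UTC + 14h = 13:00 local (rolling into the next day, 25 July 2033).

13:00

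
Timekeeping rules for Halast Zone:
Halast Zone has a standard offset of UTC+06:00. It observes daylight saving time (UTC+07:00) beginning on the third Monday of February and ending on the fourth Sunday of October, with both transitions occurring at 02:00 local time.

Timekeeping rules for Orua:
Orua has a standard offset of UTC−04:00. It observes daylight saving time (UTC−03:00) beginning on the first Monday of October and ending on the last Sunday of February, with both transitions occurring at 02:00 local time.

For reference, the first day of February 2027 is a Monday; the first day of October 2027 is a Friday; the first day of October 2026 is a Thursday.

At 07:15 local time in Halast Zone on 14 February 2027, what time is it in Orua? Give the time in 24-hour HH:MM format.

22:15

1 February 2027 is a Monday, so the first Monday is February 1 and the third is February 15.
1 October 2027 is a Friday, so the first Sunday is October 3 and the fourth is October 24.
14 February 2027 is outside the daylight-saving period (15 February – 24 October), so Halast Zone is on standard time, UTC+06:00.
07:15 Halast Zone − 6h = 01:15 UTC.
1 October 2026 is a Thursday, so the first Monday is October 5.
1 February 2027 is a Monday, so Sundays fall on 7, 14, 21, 28; the last is February 28.
At the standard offset (UTC−04:00), 01:15 UTC − 4h = 21:15 Orua standard time (rolling into the previous day, 13 February 2027).
The standard-time date in Orua, 13 February 2027, falls between 5 October 2026 and 28 February 2027, so daylight saving is in effect and Orua is at UTC−03:00.
01:15 UTC − 3h = 22:15 Orua (rolling into the previous day, 13 February 2027).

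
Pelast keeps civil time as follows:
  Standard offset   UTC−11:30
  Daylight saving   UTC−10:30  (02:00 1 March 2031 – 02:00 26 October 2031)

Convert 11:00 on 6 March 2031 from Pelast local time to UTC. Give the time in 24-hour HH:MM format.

21:30

6 March 2031 lies within the daylight-saving period (1 March – 26 October), so Pelast is on daylight time, UTC−10:30.
11:00 local + 10h30m = 21:30 UTC.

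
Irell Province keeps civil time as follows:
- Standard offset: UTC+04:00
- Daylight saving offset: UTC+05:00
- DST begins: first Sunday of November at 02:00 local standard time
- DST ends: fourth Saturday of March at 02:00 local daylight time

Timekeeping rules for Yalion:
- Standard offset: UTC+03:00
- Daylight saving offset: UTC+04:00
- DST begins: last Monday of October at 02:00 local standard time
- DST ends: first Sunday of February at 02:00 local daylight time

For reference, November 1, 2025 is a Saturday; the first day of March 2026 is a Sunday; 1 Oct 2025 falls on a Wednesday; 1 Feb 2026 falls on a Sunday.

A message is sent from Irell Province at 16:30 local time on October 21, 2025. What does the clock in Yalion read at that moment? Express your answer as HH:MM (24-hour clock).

1 November 2025 is a Saturday, so the first Sunday is November 2.
1 March 2026 is a Sunday, so the first Saturday is March 7 and the fourth is March 28.
October 21, 2025 is outside the daylight-saving period (2 November 2025 – 28 March 2026), so Irell Province is on standard time, UTC+04:00.
16:30 Irell Province − 4h = 12:30 UTC.
1 October 2025 is a Wednesday, so Mondays fall on 6, 13, 20, 27; the last is October 27.
1 February 2026 is a Sunday, so the first Sunday is February 1.
At the standard offset (UTC+03:00), 12:30 UTC + 3h = 15:30 Yalion standard time.
Daylight saving runs 27 October 2025 – 1 February 2026; the standard-time date in Yalion, October 21, 2025, is outside that window, so Yalion is on standard time at UTC+03:00.
12:30 UTC + 3h = 15:30 Yalion.

15:30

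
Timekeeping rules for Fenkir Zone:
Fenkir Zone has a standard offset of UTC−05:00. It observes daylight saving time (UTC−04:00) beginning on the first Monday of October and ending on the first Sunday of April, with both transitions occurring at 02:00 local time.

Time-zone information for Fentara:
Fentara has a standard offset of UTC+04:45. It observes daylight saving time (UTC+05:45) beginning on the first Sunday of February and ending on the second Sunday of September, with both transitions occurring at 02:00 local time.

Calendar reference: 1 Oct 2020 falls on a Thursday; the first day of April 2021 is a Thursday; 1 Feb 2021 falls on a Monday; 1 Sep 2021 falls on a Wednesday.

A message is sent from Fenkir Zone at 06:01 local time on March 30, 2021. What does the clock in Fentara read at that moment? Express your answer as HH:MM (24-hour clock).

15:46

1 October 2020 is a Thursday, so the first Monday is October 5.
1 April 2021 is a Thursday, so the first Sunday is April 4.
March 30, 2021 lies within the daylight-saving period (5 October 2020 – 4 April 2021), so Fenkir Zone is on daylight time, UTC−04:00.
06:01 Fenkir Zone + 4h = 10:01 UTC.
1 February 2021 is a Monday, so the first Sunday is February 7.
1 September 2021 is a Wednesday, so the first Sunday is September 5 and the second is September 12.
At the standard offset (UTC+04:45), 10:01 UTC + 4h45m = 14:46 Fentara standard time.
The standard-time date in Fentara, March 30, 2021, lies within the daylight-saving period (7 February – 12 September), so Fentara is on daylight time, UTC+05:45.
10:01 UTC + 5h45m = 15:46 Fentara.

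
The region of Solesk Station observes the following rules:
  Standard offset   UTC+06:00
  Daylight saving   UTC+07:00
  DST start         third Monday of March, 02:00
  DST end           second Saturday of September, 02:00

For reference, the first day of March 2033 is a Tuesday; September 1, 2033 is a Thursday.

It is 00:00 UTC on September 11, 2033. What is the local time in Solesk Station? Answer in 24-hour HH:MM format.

1 March 2033 is a Tuesday, so the first Monday is March 7 and the third is March 21.
1 September 2033 is a Thursday, so the first Saturday is September 3 and the second is September 10.
At the standard offset (UTC+06:00), 00:00 UTC + 6h = 06:00 Solesk Station standard time.
The standard-time date in Solesk Station, September 11, 2033, does not fall between 21 March and 10 September, so daylight saving is not in effect and Solesk Station is at UTC+06:00.
00:00 UTC + 6h = 06:00 local.

06:00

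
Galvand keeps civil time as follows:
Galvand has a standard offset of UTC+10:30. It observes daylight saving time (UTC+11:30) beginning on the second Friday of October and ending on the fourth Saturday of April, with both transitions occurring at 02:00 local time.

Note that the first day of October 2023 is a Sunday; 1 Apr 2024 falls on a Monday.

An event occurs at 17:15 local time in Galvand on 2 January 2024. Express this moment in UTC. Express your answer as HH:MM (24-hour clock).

05:45

1 October 2023 is a Sunday, so the first Friday is October 6 and the second is October 13.
1 April 2024 is a Monday, so the first Saturday is April 6 and the fourth is April 27.
2 January 2024 falls between 13 October 2023 and 27 April 2024, so daylight saving is in effect and Galvand is at UTC+11:30.
17:15 local − 11h30m = 05:45 UTC.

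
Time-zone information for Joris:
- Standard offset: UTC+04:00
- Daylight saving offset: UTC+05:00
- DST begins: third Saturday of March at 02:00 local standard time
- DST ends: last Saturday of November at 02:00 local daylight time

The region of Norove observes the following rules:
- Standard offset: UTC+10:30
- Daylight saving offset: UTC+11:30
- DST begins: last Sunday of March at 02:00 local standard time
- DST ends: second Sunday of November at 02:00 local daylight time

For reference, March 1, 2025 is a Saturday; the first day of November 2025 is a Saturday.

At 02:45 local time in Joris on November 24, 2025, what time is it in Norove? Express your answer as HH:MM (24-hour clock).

1 March 2025 is a Saturday, so the first Saturday is March 1 and the third is March 15.
1 November 2025 is a Saturday, so Saturdays fall on 1, 8, 15, 22, 29; the last is November 29.
November 24, 2025 lies within the daylight-saving period (15 March – 29 November), so Joris is on daylight time, UTC+05:00.
02:45 Joris − 5h = 21:45 UTC (rolling into the previous day, 23 November 2025).
1 March 2025 is a Saturday, so Sundays fall on 2, 9, 16, 23, 30; the last is March 30.
1 November 2025 is a Saturday, so the first Sunday is November 2 and the second is November 9.
At the standard offset (UTC+10:30), 21:45 UTC + 10h30m = 08:15 Norove standard time (rolling into the next day, 24 November 2025).
The standard-time date in Norove, November 24, 2025, does not fall between 30 March and 9 November, so daylight saving is not in effect and Norove is at UTC+10:30.
21:45 UTC + 10h30m = 08:15 Norove (rolling into the next day, 24 November 2025).

08:15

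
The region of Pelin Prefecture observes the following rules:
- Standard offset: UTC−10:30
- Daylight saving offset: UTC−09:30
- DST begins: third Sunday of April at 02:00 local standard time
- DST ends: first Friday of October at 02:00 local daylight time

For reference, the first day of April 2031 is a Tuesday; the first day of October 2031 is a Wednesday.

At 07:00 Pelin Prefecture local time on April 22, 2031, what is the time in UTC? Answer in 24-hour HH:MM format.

1 April 2031 is a Tuesday, so the first Sunday is April 6 and the third is April 20.
1 October 2031 is a Wednesday, so the first Friday is October 3.
Daylight saving runs 20 April – 3 October; April 22, 2031 is inside that window, so Pelin Prefecture is at UTC−09:30.
07:00 local + 9h30m = 16:30 UTC.

16:30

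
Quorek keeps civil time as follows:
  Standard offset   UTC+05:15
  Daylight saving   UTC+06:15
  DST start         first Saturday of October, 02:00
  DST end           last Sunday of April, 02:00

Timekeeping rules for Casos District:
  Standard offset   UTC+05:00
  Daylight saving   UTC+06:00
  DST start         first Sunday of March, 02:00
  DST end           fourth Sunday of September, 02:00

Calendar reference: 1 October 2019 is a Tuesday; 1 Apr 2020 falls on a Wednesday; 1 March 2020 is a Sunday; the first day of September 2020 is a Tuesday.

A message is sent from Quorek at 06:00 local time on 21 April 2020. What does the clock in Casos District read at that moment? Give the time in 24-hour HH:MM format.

05:45

1 October 2019 is a Tuesday, so the first Saturday is October 5.
1 April 2020 is a Wednesday, so Sundays fall on 5, 12, 19, 26; the last is April 26.
21 April 2020 falls between 5 October 2019 and 26 April 2020, so daylight saving is in effect and Quorek is at UTC+06:15.
06:00 Quorek − 6h15m = 23:45 UTC (rolling into the previous day, 20 April 2020).
1 March 2020 is a Sunday, so the first Sunday is March 1.
1 September 2020 is a Tuesday, so the first Sunday is September 6 and the fourth is September 27.
At the standard offset (UTC+05:00), 23:45 UTC + 5h = 04:45 Casos District standard time (rolling into the next day, 21 April 2020).
Daylight saving runs 1 March – 27 September; the standard-time date in Casos District, 21 April 2020, is inside that window, so Casos District is at UTC+06:00.
23:45 UTC + 6h = 05:45 Casos District (rolling into the next day, 21 April 2020).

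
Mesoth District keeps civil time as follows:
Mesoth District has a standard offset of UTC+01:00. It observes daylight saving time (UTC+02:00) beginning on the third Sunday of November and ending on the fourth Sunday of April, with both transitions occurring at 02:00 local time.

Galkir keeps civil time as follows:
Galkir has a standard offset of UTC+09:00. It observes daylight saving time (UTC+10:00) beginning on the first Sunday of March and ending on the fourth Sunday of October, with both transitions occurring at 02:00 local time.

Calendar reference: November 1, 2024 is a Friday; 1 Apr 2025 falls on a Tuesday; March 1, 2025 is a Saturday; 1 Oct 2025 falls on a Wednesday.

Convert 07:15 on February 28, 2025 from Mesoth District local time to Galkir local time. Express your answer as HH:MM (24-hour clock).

1 November 2024 is a Friday, so the first Sunday is November 3 and the third is November 17.
1 April 2025 is a Tuesday, so the first Sunday is April 6 and the fourth is April 27.
February 28, 2025 lies within the daylight-saving period (17 November 2024 – 27 April 2025), so Mesoth District is on daylight time, UTC+02:00.
07:15 Mesoth District − 2h = 05:15 UTC.
1 March 2025 is a Saturday, so the first Sunday is March 2.
1 October 2025 is a Wednesday, so the first Sunday is October 5 and the fourth is October 26.
At the standard offset (UTC+09:00), 05:15 UTC + 9h = 14:15 Galkir standard time.
The standard-time date in Galkir, February 28, 2025, is outside the daylight-saving period (2 March – 26 October), so Galkir is on standard time, UTC+09:00.
05:15 UTC + 9h = 14:15 Galkir.

14:15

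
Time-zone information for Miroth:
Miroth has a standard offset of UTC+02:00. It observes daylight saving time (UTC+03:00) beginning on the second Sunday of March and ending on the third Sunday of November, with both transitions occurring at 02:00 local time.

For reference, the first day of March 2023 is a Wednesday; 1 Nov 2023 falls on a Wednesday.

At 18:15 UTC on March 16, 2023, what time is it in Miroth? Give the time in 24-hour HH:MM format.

21:15

1 March 2023 is a Wednesday, so the first Sunday is March 5 and the second is March 12.
1 November 2023 is a Wednesday, so the first Sunday is November 5 and the third is November 19.
At the standard offset (UTC+02:00), 18:15 UTC + 2h = 20:15 Miroth standard time.
The standard-time date in Miroth, March 16, 2023, lies within the daylight-saving period (12 March – 19 November), so Miroth is on daylight time, UTC+03:00.
18:15 UTC + 3h = 21:15 local.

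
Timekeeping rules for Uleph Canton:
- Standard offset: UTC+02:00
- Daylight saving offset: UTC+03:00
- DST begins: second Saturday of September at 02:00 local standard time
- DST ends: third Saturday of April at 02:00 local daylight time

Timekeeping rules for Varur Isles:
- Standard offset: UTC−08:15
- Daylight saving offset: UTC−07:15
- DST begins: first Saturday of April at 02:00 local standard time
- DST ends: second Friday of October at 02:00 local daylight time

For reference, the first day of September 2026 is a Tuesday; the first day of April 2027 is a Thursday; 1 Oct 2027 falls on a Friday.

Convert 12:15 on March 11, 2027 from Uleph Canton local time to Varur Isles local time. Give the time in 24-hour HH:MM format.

01:00

1 September 2026 is a Tuesday, so the first Saturday is September 5 and the second is September 12.
1 April 2027 is a Thursday, so the first Saturday is April 3 and the third is April 17.
March 11, 2027 falls between 12 September 2026 and 17 April 2027, so daylight saving is in effect and Uleph Canton is at UTC+03:00.
12:15 Uleph Canton − 3h = 09:15 UTC.
1 April 2027 is a Thursday, so the first Saturday is April 3.
1 October 2027 is a Friday, so the first Friday is October 1 and the second is October 8.
At the standard offset (UTC−08:15), 09:15 UTC − 8h15m = 01:00 Varur Isles standard time.
Daylight saving runs 3 April – 8 October; the standard-time date in Varur Isles, March 11, 2027, is outside that window, so Varur Isles is on standard time at UTC−08:15.
09:15 UTC − 8h15m = 01:00 Varur Isles.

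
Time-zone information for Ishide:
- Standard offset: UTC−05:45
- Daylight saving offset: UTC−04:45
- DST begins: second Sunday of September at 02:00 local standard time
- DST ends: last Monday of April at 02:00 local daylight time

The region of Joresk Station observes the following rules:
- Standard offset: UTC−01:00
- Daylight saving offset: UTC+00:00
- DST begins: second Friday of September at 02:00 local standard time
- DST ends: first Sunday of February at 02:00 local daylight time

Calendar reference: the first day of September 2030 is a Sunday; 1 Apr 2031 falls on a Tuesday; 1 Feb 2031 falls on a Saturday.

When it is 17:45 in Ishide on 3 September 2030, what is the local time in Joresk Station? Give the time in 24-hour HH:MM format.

22:30

1 September 2030 is a Sunday, so the first Sunday is September 1 and the second is September 8.
1 April 2031 is a Tuesday, so Mondays fall on 7, 14, 21, 28; the last is April 28.
3 September 2030 does not fall between 8 September 2030 and 28 April 2031, so daylight saving is not in effect and Ishide is at UTC−05:45.
17:45 Ishide + 5h45m = 23:30 UTC.
1 September 2030 is a Sunday, so the first Friday is September 6 and the second is September 13.
1 February 2031 is a Saturday, so the first Sunday is February 2.
At the standard offset (UTC−01:00), 23:30 UTC − 1h = 22:30 Joresk Station standard time.
The standard-time date in Joresk Station, 3 September 2030, is outside the daylight-saving period (13 September 2030 – 2 February 2031), so Joresk Station is on standard time, UTC−01:00.
23:30 UTC − 1h = 22:30 Joresk Station.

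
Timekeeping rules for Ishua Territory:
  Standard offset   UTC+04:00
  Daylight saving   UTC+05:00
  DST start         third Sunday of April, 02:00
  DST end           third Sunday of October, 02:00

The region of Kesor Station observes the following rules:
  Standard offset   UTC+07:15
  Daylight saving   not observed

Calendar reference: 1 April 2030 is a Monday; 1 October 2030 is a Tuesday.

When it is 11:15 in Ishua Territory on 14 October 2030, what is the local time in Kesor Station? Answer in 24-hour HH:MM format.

13:30

1 April 2030 is a Monday, so the first Sunday is April 7 and the third is April 21.
1 October 2030 is a Tuesday, so the first Sunday is October 6 and the third is October 20.
Daylight saving runs 21 April – 20 October; 14 October 2030 is inside that window, so Ishua Territory is at UTC+05:00.
11:15 Ishua Territory − 5h = 06:15 UTC.
Kesor Station has no daylight saving, so its offset is UTC+07:15 year-round.
06:15 UTC + 7h15m = 13:30 Kesor Station.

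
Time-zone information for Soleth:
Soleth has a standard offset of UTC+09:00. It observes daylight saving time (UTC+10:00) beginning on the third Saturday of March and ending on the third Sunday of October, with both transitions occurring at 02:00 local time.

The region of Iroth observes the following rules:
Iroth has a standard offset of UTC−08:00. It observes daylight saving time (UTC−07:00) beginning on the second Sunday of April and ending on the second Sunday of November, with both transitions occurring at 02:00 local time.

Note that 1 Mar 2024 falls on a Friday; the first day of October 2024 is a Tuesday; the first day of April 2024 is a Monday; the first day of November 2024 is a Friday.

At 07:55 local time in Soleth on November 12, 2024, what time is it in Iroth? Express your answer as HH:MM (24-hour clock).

14:55

1 March 2024 is a Friday, so the first Saturday is March 2 and the third is March 16.
1 October 2024 is a Tuesday, so the first Sunday is October 6 and the third is October 20.
November 12, 2024 does not fall between 16 March and 20 October, so daylight saving is not in effect and Soleth is at UTC+09:00.
07:55 Soleth − 9h = 22:55 UTC (rolling into the previous day, 11 November 2024).
1 April 2024 is a Monday, so the first Sunday is April 7 and the second is April 14.
1 November 2024 is a Friday, so the first Sunday is November 3 and the second is November 10.
At the standard offset (UTC−08:00), 22:55 UTC − 8h = 14:55 Iroth standard time.
Daylight saving runs 14 April – 10 November; the standard-time date in Iroth, November 11, 2024, is outside that window, so Iroth is on standard time at UTC−08:00.
22:55 UTC − 8h = 14:55 Iroth.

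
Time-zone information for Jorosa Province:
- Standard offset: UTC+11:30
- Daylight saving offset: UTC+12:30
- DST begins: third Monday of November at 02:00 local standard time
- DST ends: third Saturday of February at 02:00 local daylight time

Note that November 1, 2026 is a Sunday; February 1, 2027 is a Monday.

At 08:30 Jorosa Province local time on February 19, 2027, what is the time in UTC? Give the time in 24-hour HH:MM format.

20:00

1 November 2026 is a Sunday, so the first Monday is November 2 and the third is November 16.
1 February 2027 is a Monday, so the first Saturday is February 6 and the third is February 20.
February 19, 2027 falls between 16 November 2026 and 20 February 2027, so daylight saving is in effect and Jorosa Province is at UTC+12:30.
08:30 local − 12h30m = 20:00 UTC (rolling into the previous day, 18 February 2027).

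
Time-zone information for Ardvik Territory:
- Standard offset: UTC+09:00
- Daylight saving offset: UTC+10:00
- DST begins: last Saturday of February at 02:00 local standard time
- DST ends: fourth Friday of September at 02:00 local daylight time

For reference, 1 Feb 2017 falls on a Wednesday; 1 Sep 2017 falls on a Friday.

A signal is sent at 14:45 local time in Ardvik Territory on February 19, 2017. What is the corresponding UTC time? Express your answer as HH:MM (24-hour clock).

1 February 2017 is a Wednesday, so Saturdays fall on 4, 11, 18, 25; the last is February 25.
1 September 2017 is a Friday, so the first Friday is September 1 and the fourth is September 22.
Daylight saving runs 25 February – 22 September; February 19, 2017 is outside that window, so Ardvik Territory is on standard time at UTC+09:00.
14:45 local − 9h = 05:45 UTC.

05:45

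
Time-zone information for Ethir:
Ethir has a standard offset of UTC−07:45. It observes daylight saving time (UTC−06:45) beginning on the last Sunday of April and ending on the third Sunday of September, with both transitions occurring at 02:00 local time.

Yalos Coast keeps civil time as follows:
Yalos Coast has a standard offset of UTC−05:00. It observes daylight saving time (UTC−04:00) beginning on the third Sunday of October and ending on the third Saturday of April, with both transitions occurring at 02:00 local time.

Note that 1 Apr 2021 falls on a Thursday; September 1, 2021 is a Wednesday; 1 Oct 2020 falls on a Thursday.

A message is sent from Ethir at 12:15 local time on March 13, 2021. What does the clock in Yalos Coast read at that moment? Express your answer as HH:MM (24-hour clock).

16:00

1 April 2021 is a Thursday, so Sundays fall on 4, 11, 18, 25; the last is April 25.
1 September 2021 is a Wednesday, so the first Sunday is September 5 and the third is September 19.
March 13, 2021 does not fall between 25 April and 19 September, so daylight saving is not in effect and Ethir is at UTC−07:45.
12:15 Ethir + 7h45m = 20:00 UTC.
1 October 2020 is a Thursday, so the first Sunday is October 4 and the third is October 18.
1 April 2021 is a Thursday, so the first Saturday is April 3 and the third is April 17.
At the standard offset (UTC−05:00), 20:00 UTC − 5h = 15:00 Yalos Coast standard time.
The standard-time date in Yalos Coast, March 13, 2021, lies within the daylight-saving period (18 October 2020 – 17 April 2021), so Yalos Coast is on daylight time, UTC−04:00.
20:00 UTC − 4h = 16:00 Yalos Coast.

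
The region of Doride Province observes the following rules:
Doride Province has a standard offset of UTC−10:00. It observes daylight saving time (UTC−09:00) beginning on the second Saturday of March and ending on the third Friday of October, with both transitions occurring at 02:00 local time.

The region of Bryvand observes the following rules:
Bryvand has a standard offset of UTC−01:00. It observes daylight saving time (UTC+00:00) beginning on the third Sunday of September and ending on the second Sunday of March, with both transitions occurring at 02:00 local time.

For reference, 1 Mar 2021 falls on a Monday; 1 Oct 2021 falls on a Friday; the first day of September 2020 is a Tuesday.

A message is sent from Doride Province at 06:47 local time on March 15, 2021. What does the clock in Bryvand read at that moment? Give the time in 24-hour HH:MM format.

14:47

1 March 2021 is a Monday, so the first Saturday is March 6 and the second is March 13.
1 October 2021 is a Friday, so the first Friday is October 1 and the third is October 15.
March 15, 2021 lies within the daylight-saving period (13 March – 15 October), so Doride Province is on daylight time, UTC−09:00.
06:47 Doride Province + 9h = 15:47 UTC.
1 September 2020 is a Tuesday, so the first Sunday is September 6 and the third is September 20.
1 March 2021 is a Monday, so the first Sunday is March 7 and the second is March 14.
At the standard offset (UTC−01:00), 15:47 UTC − 1h = 14:47 Bryvand standard time.
The standard-time date in Bryvand, March 15, 2021, does not fall between 20 September 2020 and 14 March 2021, so daylight saving is not in effect and Bryvand is at UTC−01:00.
15:47 UTC − 1h = 14:47 Bryvand.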